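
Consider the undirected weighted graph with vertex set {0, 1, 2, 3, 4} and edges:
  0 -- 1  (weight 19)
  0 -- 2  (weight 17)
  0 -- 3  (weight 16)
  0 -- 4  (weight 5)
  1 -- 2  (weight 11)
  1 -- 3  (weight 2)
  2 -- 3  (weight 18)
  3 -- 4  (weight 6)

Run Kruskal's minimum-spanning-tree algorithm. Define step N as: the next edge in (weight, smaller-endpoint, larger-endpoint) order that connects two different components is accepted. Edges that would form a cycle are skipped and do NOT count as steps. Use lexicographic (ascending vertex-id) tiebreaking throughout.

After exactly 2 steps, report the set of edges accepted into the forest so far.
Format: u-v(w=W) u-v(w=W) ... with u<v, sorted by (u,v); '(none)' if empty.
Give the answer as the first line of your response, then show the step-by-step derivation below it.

0-4(w=5) 1-3(w=2)

step 1: add edge 1-3 (w=2); MST = {1-3(w=2)}
step 2: add edge 0-4 (w=5); MST = {0-4(w=5) 1-3(w=2)}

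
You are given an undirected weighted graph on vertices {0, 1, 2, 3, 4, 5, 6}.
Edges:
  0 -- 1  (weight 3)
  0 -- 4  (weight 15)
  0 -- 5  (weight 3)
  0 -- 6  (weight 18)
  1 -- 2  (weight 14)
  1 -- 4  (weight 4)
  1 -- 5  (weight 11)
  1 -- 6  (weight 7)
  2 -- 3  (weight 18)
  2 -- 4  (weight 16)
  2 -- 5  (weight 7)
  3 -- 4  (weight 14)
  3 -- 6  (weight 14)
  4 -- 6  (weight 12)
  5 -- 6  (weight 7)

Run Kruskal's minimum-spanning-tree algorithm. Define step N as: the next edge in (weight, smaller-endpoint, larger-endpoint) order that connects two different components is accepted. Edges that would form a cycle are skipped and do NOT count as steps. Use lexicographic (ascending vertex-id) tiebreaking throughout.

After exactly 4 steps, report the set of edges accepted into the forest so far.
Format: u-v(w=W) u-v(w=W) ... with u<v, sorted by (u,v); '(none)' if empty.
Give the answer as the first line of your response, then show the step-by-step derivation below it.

0-1(w=3) 0-5(w=3) 1-4(w=4) 1-6(w=7)

step 1: add edge 0-1 (w=3); MST = {0-1(w=3)}
step 2: add edge 0-5 (w=3); MST = {0-1(w=3) 0-5(w=3)}
step 3: add edge 1-4 (w=4); MST = {0-1(w=3) 0-5(w=3) 1-4(w=4)}
step 4: add edge 1-6 (w=7); MST = {0-1(w=3) 0-5(w=3) 1-4(w=4) 1-6(w=7)}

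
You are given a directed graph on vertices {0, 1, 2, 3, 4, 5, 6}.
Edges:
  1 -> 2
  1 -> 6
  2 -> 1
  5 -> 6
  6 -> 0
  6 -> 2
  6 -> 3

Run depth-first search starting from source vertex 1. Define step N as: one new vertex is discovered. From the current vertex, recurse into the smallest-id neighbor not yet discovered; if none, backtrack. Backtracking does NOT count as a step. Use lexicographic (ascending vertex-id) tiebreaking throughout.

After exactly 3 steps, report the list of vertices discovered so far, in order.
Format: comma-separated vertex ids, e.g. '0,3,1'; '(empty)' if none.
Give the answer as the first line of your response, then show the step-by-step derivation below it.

1,2,6

step 1: discover 1; path=1; order=1
step 2: discover 2; path=1>2; order=1,2
step 3: discover 6; path=1>6; order=1,2,6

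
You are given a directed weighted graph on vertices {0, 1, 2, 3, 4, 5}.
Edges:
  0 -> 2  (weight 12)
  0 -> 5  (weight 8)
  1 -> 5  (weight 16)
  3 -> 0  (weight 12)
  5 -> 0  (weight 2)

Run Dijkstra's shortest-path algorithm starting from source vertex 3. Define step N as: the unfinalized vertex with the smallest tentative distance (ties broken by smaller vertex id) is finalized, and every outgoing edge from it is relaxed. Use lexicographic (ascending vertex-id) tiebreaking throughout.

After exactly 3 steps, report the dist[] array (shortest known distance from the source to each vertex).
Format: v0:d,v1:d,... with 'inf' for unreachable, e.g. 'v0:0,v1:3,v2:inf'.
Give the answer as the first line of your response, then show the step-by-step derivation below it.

v0:12,v1:inf,v2:24,v3:0,v4:inf,v5:20

step 1: dist = v0:12,v1:inf,v2:inf,v3:0,v4:inf,v5:inf
step 2: dist = v0:12,v1:inf,v2:24,v3:0,v4:inf,v5:20
step 3: dist = v0:12,v1:inf,v2:24,v3:0,v4:inf,v5:20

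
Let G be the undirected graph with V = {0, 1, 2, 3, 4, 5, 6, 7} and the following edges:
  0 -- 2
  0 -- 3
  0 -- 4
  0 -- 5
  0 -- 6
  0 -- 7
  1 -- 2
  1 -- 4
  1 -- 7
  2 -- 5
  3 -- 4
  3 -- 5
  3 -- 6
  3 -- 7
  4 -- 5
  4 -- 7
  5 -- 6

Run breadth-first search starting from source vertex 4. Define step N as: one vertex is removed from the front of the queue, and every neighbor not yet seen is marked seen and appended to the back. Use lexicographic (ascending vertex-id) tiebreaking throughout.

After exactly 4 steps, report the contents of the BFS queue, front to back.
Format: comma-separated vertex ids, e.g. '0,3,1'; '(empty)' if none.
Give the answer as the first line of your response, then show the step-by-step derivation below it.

5,7,2,6

step 1: dequeue 4; queue=[0,1,3,5,7]; order=4
step 2: dequeue 0; queue=[1,3,5,7,2,6]; order=4,0
step 3: dequeue 1; queue=[3,5,7,2,6]; order=4,0,1
step 4: dequeue 3; queue=[5,7,2,6]; order=4,0,1,3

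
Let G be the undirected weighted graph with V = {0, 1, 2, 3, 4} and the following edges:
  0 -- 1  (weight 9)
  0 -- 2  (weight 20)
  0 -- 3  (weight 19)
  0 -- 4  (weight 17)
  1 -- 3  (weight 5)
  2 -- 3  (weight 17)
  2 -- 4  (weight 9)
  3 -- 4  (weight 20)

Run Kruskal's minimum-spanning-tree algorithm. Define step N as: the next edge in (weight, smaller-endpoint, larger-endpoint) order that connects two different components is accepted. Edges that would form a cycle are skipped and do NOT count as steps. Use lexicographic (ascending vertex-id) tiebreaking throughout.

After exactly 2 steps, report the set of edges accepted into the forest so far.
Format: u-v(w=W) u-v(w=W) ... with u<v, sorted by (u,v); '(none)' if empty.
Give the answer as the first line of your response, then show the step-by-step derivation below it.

0-1(w=9) 1-3(w=5)

step 1: add edge 1-3 (w=5); MST = {1-3(w=5)}
step 2: add edge 0-1 (w=9); MST = {0-1(w=9) 1-3(w=5)}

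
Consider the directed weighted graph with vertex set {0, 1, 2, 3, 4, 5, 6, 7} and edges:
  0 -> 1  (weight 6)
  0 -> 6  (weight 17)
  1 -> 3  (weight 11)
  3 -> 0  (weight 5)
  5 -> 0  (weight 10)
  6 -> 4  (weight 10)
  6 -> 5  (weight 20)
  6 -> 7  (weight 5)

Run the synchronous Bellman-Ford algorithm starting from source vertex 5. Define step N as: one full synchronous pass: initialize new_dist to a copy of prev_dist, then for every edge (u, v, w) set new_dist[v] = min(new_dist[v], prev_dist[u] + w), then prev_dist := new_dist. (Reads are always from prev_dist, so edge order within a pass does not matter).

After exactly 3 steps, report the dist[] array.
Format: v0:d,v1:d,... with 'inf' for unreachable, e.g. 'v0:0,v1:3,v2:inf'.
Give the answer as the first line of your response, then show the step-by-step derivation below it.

v0:10,v1:16,v2:inf,v3:27,v4:37,v5:0,v6:27,v7:32

step 1: dist = v0:10,v1:inf,v2:inf,v3:inf,v4:inf,v5:0,v6:inf,v7:inf
step 2: dist = v0:10,v1:16,v2:inf,v3:inf,v4:inf,v5:0,v6:27,v7:inf
step 3: dist = v0:10,v1:16,v2:inf,v3:27,v4:37,v5:0,v6:27,v7:32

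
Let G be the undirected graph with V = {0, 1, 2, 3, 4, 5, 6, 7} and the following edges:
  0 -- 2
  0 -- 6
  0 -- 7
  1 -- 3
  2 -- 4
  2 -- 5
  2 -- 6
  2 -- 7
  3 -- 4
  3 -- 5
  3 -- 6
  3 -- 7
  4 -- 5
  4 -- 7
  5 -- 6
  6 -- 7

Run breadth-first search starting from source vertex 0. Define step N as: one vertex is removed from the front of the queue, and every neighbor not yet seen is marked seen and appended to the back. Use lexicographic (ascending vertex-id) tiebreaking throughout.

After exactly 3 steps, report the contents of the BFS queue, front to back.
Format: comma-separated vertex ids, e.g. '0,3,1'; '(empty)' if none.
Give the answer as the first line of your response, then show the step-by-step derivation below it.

7,4,5,3

step 1: dequeue 0; queue=[2,6,7]; order=0
step 2: dequeue 2; queue=[6,7,4,5]; order=0,2
step 3: dequeue 6; queue=[7,4,5,3]; order=0,2,6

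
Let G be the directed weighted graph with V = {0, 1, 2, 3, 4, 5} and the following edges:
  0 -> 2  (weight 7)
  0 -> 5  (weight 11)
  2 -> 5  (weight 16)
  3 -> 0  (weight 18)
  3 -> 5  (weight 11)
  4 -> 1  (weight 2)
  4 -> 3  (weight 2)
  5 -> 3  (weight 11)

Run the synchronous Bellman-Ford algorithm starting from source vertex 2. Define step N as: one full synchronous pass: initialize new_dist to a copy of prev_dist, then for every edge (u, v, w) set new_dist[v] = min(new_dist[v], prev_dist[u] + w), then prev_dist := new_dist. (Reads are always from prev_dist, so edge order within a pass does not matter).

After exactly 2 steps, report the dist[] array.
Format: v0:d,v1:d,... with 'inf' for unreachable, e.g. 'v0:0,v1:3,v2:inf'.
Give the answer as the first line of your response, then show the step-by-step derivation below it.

v0:inf,v1:inf,v2:0,v3:27,v4:inf,v5:16

step 1: dist = v0:inf,v1:inf,v2:0,v3:inf,v4:inf,v5:16
step 2: dist = v0:inf,v1:inf,v2:0,v3:27,v4:inf,v5:16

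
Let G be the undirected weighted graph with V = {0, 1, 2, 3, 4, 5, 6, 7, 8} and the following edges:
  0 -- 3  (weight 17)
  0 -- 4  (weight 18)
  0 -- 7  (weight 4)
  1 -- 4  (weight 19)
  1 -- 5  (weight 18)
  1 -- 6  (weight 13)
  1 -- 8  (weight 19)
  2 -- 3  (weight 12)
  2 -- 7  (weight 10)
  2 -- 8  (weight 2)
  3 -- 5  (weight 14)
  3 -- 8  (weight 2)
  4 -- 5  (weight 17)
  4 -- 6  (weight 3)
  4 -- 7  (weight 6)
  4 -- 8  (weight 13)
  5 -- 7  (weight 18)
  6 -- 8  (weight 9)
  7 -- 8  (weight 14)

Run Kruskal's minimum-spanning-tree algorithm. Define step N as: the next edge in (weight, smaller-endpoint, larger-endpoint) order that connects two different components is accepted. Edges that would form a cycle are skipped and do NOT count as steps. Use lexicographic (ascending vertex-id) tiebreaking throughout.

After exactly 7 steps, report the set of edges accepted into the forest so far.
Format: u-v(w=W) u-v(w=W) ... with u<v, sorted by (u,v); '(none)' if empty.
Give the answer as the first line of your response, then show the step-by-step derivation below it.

0-7(w=4) 1-6(w=13) 2-8(w=2) 3-8(w=2) 4-6(w=3) 4-7(w=6) 6-8(w=9)

step 1: add edge 2-8 (w=2); MST = {2-8(w=2)}
step 2: add edge 3-8 (w=2); MST = {2-8(w=2) 3-8(w=2)}
step 3: add edge 4-6 (w=3); MST = {2-8(w=2) 3-8(w=2) 4-6(w=3)}
step 4: add edge 0-7 (w=4); MST = {0-7(w=4) 2-8(w=2) 3-8(w=2) 4-6(w=3)}
step 5: add edge 4-7 (w=6); MST = {0-7(w=4) 2-8(w=2) 3-8(w=2) 4-6(w=3) 4-7(w=6)}
step 6: add edge 6-8 (w=9); MST = {0-7(w=4) 2-8(w=2) 3-8(w=2) 4-6(w=3) 4-7(w=6) 6-8(w=9)}
step 7: add edge 1-6 (w=13); MST = {0-7(w=4) 1-6(w=13) 2-8(w=2) 3-8(w=2) 4-6(w=3) 4-7(w=6) 6-8(w=9)}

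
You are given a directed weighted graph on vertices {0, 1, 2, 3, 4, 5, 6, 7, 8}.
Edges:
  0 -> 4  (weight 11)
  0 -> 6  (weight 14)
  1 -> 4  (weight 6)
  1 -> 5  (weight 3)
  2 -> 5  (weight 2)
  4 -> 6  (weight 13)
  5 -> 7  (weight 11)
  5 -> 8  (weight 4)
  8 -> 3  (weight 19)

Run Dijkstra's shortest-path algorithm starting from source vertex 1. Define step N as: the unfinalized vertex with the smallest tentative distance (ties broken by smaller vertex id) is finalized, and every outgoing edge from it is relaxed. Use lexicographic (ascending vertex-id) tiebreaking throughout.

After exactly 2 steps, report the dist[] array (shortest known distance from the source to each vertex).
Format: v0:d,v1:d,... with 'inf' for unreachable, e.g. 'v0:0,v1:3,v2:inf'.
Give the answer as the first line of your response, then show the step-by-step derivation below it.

v0:inf,v1:0,v2:inf,v3:inf,v4:6,v5:3,v6:inf,v7:14,v8:7

step 1: dist = v0:inf,v1:0,v2:inf,v3:inf,v4:6,v5:3,v6:inf,v7:inf,v8:inf
step 2: dist = v0:inf,v1:0,v2:inf,v3:inf,v4:6,v5:3,v6:inf,v7:14,v8:7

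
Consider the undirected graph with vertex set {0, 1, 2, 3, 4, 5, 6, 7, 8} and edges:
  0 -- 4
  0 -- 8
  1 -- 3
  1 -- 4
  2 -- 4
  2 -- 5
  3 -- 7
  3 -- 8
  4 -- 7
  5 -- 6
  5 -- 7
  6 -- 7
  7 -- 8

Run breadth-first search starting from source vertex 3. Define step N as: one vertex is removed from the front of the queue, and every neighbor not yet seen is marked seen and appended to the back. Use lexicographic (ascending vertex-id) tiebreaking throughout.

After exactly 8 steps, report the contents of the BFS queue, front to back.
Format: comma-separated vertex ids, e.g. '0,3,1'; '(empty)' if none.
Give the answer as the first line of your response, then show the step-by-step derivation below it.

2

step 1: dequeue 3; queue=[1,7,8]; order=3
step 2: dequeue 1; queue=[7,8,4]; order=3,1
step 3: dequeue 7; queue=[8,4,5,6]; order=3,1,7
step 4: dequeue 8; queue=[4,5,6,0]; order=3,1,7,8
step 5: dequeue 4; queue=[5,6,0,2]; order=3,1,7,8,4
step 6: dequeue 5; queue=[6,0,2]; order=3,1,7,8,4,5
step 7: dequeue 6; queue=[0,2]; order=3,1,7,8,4,5,6
step 8: dequeue 0; queue=[2]; order=3,1,7,8,4,5,6,0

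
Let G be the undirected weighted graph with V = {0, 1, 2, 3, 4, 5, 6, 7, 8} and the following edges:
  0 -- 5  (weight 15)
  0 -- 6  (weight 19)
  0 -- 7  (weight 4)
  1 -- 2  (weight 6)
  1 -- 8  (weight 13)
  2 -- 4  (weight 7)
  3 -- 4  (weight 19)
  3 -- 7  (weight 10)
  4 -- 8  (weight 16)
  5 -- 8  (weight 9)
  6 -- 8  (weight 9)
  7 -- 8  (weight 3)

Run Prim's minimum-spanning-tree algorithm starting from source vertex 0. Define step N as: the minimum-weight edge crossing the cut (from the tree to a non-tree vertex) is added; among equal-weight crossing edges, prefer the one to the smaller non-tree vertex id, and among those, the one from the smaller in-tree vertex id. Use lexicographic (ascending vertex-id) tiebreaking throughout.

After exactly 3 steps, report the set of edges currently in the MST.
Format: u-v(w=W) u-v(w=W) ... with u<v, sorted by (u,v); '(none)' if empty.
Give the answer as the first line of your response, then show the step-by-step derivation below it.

0-7(w=4) 5-8(w=9) 7-8(w=3)

step 1: add edge 0-7 (w=4); MST = {0-7(w=4)}
step 2: add edge 7-8 (w=3); MST = {0-7(w=4) 7-8(w=3)}
step 3: add edge 5-8 (w=9); MST = {0-7(w=4) 5-8(w=9) 7-8(w=3)}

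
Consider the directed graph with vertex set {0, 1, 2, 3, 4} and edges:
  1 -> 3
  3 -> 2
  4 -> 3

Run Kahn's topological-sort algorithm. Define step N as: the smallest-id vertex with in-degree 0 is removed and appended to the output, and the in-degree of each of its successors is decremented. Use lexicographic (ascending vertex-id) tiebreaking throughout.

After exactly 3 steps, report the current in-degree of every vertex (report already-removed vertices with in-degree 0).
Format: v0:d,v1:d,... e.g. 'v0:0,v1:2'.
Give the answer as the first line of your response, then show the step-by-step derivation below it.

v0:0,v1:0,v2:1,v3:0,v4:0

step 1: output 0; order=[0]; indeg=(0,0,1,2,0)
step 2: output 1; order=[0,1]; indeg=(0,0,1,1,0)
step 3: output 4; order=[0,1,4]; indeg=(0,0,1,0,0)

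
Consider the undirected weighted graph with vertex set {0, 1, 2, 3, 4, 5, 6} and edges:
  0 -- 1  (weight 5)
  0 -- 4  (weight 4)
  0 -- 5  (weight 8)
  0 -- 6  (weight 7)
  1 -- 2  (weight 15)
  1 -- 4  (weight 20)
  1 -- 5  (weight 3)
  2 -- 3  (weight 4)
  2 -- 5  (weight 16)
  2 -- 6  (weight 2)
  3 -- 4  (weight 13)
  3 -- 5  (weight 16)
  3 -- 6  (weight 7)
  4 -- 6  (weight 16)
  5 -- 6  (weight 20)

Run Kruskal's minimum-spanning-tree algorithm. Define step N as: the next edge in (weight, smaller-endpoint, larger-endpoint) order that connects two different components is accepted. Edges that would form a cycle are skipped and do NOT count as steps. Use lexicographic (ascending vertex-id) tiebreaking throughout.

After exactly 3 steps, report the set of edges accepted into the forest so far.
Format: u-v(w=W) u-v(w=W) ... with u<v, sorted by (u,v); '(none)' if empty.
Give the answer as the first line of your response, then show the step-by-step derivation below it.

0-4(w=4) 1-5(w=3) 2-6(w=2)

step 1: add edge 2-6 (w=2); MST = {2-6(w=2)}
step 2: add edge 1-5 (w=3); MST = {1-5(w=3) 2-6(w=2)}
step 3: add edge 0-4 (w=4); MST = {0-4(w=4) 1-5(w=3) 2-6(w=2)}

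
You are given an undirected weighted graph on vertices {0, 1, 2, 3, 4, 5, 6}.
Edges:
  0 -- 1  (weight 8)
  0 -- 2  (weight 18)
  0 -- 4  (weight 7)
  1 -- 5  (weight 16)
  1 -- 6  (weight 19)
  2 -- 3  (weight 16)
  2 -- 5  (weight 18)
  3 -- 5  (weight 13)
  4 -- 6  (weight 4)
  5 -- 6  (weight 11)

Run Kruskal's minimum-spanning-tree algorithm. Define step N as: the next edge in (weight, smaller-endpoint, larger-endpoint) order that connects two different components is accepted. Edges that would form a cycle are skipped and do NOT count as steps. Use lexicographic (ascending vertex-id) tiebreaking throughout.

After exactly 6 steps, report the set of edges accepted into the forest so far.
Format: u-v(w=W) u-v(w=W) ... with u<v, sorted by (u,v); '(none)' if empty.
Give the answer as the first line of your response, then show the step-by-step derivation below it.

0-1(w=8) 0-4(w=7) 2-3(w=16) 3-5(w=13) 4-6(w=4) 5-6(w=11)

step 1: add edge 4-6 (w=4); MST = {4-6(w=4)}
step 2: add edge 0-4 (w=7); MST = {0-4(w=7) 4-6(w=4)}
step 3: add edge 0-1 (w=8); MST = {0-1(w=8) 0-4(w=7) 4-6(w=4)}
step 4: add edge 5-6 (w=11); MST = {0-1(w=8) 0-4(w=7) 4-6(w=4) 5-6(w=11)}
step 5: add edge 3-5 (w=13); MST = {0-1(w=8) 0-4(w=7) 3-5(w=13) 4-6(w=4) 5-6(w=11)}
step 6: add edge 2-3 (w=16); MST = {0-1(w=8) 0-4(w=7) 2-3(w=16) 3-5(w=13) 4-6(w=4) 5-6(w=11)}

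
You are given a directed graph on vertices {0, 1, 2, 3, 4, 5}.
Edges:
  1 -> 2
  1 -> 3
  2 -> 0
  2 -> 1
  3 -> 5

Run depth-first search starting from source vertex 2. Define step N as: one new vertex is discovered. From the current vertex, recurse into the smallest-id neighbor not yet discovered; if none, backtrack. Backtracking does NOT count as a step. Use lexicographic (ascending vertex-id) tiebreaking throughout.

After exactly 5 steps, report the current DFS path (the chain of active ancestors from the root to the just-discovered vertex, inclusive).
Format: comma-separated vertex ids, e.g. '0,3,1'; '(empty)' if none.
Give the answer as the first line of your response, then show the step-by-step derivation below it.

2,1,3,5

step 1: discover 2; path=2; order=2
step 2: discover 0; path=2>0; order=2,0
step 3: discover 1; path=2>1; order=2,0,1
step 4: discover 3; path=2>1>3; order=2,0,1,3
step 5: discover 5; path=2>1>3>5; order=2,0,1,3,5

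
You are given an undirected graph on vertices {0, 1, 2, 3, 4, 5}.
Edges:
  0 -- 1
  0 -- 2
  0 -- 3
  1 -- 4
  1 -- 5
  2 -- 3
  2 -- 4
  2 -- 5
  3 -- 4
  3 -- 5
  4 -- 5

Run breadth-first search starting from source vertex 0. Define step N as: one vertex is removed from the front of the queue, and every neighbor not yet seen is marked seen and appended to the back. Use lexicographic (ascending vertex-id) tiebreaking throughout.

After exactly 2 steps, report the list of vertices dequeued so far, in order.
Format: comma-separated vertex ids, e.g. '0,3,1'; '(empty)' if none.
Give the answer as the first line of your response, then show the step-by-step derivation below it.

0,1

step 1: dequeue 0; queue=[1,2,3]; order=0
step 2: dequeue 1; queue=[2,3,4,5]; order=0,1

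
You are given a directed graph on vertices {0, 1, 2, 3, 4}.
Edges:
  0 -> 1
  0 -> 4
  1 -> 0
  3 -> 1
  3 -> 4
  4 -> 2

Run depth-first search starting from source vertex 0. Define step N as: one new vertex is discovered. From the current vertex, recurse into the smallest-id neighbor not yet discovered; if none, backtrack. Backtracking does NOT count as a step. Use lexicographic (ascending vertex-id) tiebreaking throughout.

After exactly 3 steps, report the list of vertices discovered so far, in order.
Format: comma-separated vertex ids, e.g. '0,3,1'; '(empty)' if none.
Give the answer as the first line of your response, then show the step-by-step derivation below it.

0,1,4

step 1: discover 0; path=0; order=0
step 2: discover 1; path=0>1; order=0,1
step 3: discover 4; path=0>4; order=0,1,4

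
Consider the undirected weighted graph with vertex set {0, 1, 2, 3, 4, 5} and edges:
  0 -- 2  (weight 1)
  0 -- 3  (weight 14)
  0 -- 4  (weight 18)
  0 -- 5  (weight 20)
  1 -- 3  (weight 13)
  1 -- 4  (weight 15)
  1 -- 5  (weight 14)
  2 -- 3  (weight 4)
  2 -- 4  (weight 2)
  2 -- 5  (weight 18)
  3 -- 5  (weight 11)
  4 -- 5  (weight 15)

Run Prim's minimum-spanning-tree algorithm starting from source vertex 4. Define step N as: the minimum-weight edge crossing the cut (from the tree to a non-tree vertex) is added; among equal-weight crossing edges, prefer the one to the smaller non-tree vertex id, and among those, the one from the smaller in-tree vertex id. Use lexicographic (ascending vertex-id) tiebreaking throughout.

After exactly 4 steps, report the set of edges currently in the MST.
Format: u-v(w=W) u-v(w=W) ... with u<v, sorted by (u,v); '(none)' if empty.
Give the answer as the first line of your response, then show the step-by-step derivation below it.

0-2(w=1) 2-3(w=4) 2-4(w=2) 3-5(w=11)

step 1: add edge 2-4 (w=2); MST = {2-4(w=2)}
step 2: add edge 0-2 (w=1); MST = {0-2(w=1) 2-4(w=2)}
step 3: add edge 2-3 (w=4); MST = {0-2(w=1) 2-3(w=4) 2-4(w=2)}
step 4: add edge 3-5 (w=11); MST = {0-2(w=1) 2-3(w=4) 2-4(w=2) 3-5(w=11)}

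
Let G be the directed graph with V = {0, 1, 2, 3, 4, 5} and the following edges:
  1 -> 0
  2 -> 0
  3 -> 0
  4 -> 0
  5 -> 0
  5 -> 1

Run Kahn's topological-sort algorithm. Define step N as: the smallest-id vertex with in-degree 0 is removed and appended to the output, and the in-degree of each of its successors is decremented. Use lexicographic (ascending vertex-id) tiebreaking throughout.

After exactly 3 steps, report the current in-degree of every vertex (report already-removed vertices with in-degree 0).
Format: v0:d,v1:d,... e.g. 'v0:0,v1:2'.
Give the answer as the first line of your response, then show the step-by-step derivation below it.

v0:2,v1:1,v2:0,v3:0,v4:0,v5:0

step 1: output 2; order=[2]; indeg=(4,1,0,0,0,0)
step 2: output 3; order=[2,3]; indeg=(3,1,0,0,0,0)
step 3: output 4; order=[2,3,4]; indeg=(2,1,0,0,0,0)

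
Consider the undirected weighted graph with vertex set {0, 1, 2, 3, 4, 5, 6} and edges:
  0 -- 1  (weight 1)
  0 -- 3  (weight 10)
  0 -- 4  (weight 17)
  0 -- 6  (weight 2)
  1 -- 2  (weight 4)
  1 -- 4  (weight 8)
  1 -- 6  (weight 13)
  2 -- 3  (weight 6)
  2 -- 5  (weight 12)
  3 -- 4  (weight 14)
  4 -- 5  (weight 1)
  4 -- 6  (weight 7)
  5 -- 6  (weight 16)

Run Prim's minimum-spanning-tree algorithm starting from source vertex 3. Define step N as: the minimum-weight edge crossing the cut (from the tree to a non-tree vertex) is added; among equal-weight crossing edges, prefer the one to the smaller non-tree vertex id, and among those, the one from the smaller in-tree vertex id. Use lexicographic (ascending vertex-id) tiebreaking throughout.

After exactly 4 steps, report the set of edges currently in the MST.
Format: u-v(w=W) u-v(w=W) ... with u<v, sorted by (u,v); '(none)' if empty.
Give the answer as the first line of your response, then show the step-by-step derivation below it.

0-1(w=1) 0-6(w=2) 1-2(w=4) 2-3(w=6)

step 1: add edge 2-3 (w=6); MST = {2-3(w=6)}
step 2: add edge 1-2 (w=4); MST = {1-2(w=4) 2-3(w=6)}
step 3: add edge 0-1 (w=1); MST = {0-1(w=1) 1-2(w=4) 2-3(w=6)}
step 4: add edge 0-6 (w=2); MST = {0-1(w=1) 0-6(w=2) 1-2(w=4) 2-3(w=6)}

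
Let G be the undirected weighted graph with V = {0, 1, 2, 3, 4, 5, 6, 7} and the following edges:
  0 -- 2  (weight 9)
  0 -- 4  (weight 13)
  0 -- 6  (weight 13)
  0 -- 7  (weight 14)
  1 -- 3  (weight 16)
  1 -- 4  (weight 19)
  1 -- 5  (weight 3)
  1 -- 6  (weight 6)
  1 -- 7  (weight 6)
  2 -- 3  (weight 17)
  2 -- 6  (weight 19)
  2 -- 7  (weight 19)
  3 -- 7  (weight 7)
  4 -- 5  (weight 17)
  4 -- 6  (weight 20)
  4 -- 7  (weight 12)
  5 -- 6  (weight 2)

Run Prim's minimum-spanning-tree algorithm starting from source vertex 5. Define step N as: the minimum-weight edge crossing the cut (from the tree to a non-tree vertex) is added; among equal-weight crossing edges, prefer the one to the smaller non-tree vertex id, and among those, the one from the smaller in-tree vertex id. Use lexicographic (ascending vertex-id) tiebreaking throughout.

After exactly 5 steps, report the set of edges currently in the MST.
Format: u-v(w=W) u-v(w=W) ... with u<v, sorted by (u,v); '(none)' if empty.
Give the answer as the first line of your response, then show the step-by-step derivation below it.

1-5(w=3) 1-7(w=6) 3-7(w=7) 4-7(w=12) 5-6(w=2)

step 1: add edge 5-6 (w=2); MST = {5-6(w=2)}
step 2: add edge 1-5 (w=3); MST = {1-5(w=3) 5-6(w=2)}
step 3: add edge 1-7 (w=6); MST = {1-5(w=3) 1-7(w=6) 5-6(w=2)}
step 4: add edge 3-7 (w=7); MST = {1-5(w=3) 1-7(w=6) 3-7(w=7) 5-6(w=2)}
step 5: add edge 4-7 (w=12); MST = {1-5(w=3) 1-7(w=6) 3-7(w=7) 4-7(w=12) 5-6(w=2)}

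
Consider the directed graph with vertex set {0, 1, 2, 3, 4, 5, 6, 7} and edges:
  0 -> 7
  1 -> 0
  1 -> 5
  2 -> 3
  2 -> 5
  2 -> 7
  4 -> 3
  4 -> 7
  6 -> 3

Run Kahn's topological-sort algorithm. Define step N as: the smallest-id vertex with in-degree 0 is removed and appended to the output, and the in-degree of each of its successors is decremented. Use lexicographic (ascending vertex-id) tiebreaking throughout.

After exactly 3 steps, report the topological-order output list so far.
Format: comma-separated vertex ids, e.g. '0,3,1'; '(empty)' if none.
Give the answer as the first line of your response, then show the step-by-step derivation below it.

1,0,2

step 1: output 1; order=[1]; indeg=(0,0,0,3,0,1,0,3)
step 2: output 0; order=[1,0]; indeg=(0,0,0,3,0,1,0,2)
step 3: output 2; order=[1,0,2]; indeg=(0,0,0,2,0,0,0,1)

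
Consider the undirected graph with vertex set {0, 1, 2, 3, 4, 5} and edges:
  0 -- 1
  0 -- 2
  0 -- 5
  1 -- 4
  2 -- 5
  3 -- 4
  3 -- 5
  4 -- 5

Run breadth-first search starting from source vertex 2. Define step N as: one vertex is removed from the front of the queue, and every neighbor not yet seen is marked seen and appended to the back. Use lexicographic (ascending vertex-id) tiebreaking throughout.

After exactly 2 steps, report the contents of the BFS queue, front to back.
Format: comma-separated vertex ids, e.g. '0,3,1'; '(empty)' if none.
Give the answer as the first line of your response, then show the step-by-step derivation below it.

5,1

step 1: dequeue 2; queue=[0,5]; order=2
step 2: dequeue 0; queue=[5,1]; order=2,0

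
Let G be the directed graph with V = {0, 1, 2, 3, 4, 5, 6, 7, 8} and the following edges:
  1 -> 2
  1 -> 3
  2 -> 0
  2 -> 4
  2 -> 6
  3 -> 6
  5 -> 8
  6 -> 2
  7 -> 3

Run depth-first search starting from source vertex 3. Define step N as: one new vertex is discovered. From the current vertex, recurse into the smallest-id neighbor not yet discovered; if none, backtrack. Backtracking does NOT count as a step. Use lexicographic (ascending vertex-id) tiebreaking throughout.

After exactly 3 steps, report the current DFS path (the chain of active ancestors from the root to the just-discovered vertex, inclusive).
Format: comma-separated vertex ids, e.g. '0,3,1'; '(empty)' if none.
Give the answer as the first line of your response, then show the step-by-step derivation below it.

3,6,2

step 1: discover 3; path=3; order=3
step 2: discover 6; path=3>6; order=3,6
step 3: discover 2; path=3>6>2; order=3,6,2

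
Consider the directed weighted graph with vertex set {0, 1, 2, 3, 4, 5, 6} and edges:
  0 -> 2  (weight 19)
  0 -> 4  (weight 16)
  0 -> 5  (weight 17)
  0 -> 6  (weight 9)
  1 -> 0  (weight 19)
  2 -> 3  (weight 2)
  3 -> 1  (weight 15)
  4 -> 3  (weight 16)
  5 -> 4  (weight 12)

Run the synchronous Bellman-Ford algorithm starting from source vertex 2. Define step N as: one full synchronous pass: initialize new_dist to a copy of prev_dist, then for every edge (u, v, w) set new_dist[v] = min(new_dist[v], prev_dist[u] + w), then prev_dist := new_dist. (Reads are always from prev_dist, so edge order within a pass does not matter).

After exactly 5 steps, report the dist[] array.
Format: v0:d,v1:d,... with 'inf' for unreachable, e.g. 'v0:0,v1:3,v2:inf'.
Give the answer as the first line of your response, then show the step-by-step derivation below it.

v0:36,v1:17,v2:0,v3:2,v4:52,v5:53,v6:45

step 1: dist = v0:inf,v1:inf,v2:0,v3:2,v4:inf,v5:inf,v6:inf
step 2: dist = v0:inf,v1:17,v2:0,v3:2,v4:inf,v5:inf,v6:inf
step 3: dist = v0:36,v1:17,v2:0,v3:2,v4:inf,v5:inf,v6:inf
step 4: dist = v0:36,v1:17,v2:0,v3:2,v4:52,v5:53,v6:45
step 5: dist = v0:36,v1:17,v2:0,v3:2,v4:52,v5:53,v6:45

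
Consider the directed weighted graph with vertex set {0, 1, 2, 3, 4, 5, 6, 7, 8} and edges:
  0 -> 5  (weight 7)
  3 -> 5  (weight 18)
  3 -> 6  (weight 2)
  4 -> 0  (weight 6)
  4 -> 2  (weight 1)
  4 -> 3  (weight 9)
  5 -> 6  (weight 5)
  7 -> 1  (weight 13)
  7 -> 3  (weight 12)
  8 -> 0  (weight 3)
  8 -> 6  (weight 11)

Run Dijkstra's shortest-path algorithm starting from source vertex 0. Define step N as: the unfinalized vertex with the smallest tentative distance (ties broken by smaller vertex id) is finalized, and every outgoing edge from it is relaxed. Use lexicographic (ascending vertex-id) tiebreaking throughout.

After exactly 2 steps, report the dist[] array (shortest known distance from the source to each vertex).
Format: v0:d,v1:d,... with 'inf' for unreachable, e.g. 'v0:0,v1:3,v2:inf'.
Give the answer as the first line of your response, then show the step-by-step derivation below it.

v0:0,v1:inf,v2:inf,v3:inf,v4:inf,v5:7,v6:12,v7:inf,v8:inf

step 1: dist = v0:0,v1:inf,v2:inf,v3:inf,v4:inf,v5:7,v6:inf,v7:inf,v8:inf
step 2: dist = v0:0,v1:inf,v2:inf,v3:inf,v4:inf,v5:7,v6:12,v7:inf,v8:inf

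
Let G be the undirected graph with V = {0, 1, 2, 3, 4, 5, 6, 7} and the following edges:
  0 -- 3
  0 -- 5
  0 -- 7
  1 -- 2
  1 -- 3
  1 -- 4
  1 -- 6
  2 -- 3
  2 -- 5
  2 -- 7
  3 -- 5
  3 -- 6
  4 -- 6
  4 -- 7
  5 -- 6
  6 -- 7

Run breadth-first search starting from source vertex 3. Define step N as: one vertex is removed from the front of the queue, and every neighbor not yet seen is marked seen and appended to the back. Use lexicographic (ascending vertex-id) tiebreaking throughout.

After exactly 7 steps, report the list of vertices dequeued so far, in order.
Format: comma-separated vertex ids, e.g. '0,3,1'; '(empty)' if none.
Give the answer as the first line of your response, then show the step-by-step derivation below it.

3,0,1,2,5,6,7

step 1: dequeue 3; queue=[0,1,2,5,6]; order=3
step 2: dequeue 0; queue=[1,2,5,6,7]; order=3,0
step 3: dequeue 1; queue=[2,5,6,7,4]; order=3,0,1
step 4: dequeue 2; queue=[5,6,7,4]; order=3,0,1,2
step 5: dequeue 5; queue=[6,7,4]; order=3,0,1,2,5
step 6: dequeue 6; queue=[7,4]; order=3,0,1,2,5,6
step 7: dequeue 7; queue=[4]; order=3,0,1,2,5,6,7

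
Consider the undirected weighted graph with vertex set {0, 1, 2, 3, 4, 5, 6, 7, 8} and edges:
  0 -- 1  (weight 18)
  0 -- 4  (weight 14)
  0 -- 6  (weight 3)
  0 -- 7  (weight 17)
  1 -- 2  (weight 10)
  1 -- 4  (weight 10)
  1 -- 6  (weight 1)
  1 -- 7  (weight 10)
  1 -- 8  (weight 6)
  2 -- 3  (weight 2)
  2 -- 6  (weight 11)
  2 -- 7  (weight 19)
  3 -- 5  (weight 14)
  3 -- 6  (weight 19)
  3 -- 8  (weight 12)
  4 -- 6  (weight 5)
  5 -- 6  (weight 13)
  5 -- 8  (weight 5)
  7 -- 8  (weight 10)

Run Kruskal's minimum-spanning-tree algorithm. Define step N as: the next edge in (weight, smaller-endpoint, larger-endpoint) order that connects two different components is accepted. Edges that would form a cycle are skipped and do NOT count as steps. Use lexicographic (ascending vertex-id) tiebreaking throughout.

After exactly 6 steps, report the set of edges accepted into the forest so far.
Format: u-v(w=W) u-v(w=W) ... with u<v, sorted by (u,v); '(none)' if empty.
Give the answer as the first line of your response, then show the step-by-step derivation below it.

0-6(w=3) 1-6(w=1) 1-8(w=6) 2-3(w=2) 4-6(w=5) 5-8(w=5)

step 1: add edge 1-6 (w=1); MST = {1-6(w=1)}
step 2: add edge 2-3 (w=2); MST = {1-6(w=1) 2-3(w=2)}
step 3: add edge 0-6 (w=3); MST = {0-6(w=3) 1-6(w=1) 2-3(w=2)}
step 4: add edge 4-6 (w=5); MST = {0-6(w=3) 1-6(w=1) 2-3(w=2) 4-6(w=5)}
step 5: add edge 5-8 (w=5); MST = {0-6(w=3) 1-6(w=1) 2-3(w=2) 4-6(w=5) 5-8(w=5)}
step 6: add edge 1-8 (w=6); MST = {0-6(w=3) 1-6(w=1) 1-8(w=6) 2-3(w=2) 4-6(w=5) 5-8(w=5)}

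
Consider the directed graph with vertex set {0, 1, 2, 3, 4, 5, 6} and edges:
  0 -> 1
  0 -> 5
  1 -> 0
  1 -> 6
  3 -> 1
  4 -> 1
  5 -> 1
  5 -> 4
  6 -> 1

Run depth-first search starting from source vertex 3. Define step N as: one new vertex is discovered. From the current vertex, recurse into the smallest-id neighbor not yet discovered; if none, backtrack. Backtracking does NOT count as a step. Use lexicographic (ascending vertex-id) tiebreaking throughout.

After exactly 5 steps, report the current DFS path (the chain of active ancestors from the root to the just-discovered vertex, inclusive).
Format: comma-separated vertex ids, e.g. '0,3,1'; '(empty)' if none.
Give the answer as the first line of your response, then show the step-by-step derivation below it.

3,1,0,5,4

step 1: discover 3; path=3; order=3
step 2: discover 1; path=3>1; order=3,1
step 3: discover 0; path=3>1>0; order=3,1,0
step 4: discover 5; path=3>1>0>5; order=3,1,0,5
step 5: discover 4; path=3>1>0>5>4; order=3,1,0,5,4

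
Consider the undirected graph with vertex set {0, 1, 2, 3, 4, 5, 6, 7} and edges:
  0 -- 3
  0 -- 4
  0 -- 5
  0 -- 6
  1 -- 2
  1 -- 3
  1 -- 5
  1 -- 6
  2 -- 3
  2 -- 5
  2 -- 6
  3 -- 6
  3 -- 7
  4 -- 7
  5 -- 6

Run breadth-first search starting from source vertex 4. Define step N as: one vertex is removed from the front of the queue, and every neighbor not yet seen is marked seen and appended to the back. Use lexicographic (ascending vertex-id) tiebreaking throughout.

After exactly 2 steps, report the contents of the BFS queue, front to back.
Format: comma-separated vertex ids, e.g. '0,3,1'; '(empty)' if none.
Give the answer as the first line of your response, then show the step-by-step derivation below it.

7,3,5,6

step 1: dequeue 4; queue=[0,7]; order=4
step 2: dequeue 0; queue=[7,3,5,6]; order=4,0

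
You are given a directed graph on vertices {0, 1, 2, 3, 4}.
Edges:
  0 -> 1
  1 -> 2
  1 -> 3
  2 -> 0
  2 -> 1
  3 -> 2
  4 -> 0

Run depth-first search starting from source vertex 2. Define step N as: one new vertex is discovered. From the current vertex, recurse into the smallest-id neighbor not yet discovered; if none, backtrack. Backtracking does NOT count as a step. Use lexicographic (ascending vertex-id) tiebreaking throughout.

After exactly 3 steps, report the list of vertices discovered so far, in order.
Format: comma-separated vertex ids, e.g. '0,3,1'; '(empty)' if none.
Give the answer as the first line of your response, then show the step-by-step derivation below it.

2,0,1

step 1: discover 2; path=2; order=2
step 2: discover 0; path=2>0; order=2,0
step 3: discover 1; path=2>0>1; order=2,0,1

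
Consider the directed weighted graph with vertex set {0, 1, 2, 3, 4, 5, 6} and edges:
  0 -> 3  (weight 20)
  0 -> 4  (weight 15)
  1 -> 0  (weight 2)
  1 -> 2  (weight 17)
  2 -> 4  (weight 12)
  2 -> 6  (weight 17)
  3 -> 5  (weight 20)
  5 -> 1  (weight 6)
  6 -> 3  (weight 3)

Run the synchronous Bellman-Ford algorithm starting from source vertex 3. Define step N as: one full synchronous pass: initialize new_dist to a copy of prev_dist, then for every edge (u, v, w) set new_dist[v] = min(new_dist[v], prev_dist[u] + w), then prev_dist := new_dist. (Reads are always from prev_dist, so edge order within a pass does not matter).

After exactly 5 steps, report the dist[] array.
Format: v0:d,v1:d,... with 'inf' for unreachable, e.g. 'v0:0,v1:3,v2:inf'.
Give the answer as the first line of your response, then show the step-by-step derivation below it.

v0:28,v1:26,v2:43,v3:0,v4:43,v5:20,v6:60

step 1: dist = v0:inf,v1:inf,v2:inf,v3:0,v4:inf,v5:20,v6:inf
step 2: dist = v0:inf,v1:26,v2:inf,v3:0,v4:inf,v5:20,v6:inf
step 3: dist = v0:28,v1:26,v2:43,v3:0,v4:inf,v5:20,v6:inf
step 4: dist = v0:28,v1:26,v2:43,v3:0,v4:43,v5:20,v6:60
step 5: dist = v0:28,v1:26,v2:43,v3:0,v4:43,v5:20,v6:60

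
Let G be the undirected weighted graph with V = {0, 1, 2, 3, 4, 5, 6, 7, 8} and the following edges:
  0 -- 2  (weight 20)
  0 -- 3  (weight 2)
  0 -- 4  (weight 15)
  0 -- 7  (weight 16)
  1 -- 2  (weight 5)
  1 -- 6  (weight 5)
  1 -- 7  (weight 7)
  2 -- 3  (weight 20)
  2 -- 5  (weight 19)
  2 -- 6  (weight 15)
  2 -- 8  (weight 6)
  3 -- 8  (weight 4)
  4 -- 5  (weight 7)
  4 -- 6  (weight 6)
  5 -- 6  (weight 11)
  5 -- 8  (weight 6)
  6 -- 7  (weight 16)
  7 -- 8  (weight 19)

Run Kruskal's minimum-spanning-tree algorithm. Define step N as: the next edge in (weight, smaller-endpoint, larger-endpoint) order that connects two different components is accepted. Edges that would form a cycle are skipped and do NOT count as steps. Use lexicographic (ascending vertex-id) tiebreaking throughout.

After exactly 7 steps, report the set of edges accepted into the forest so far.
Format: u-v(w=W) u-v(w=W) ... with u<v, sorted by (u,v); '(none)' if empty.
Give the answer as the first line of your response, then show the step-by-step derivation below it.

0-3(w=2) 1-2(w=5) 1-6(w=5) 2-8(w=6) 3-8(w=4) 4-6(w=6) 5-8(w=6)

step 1: add edge 0-3 (w=2); MST = {0-3(w=2)}
step 2: add edge 3-8 (w=4); MST = {0-3(w=2) 3-8(w=4)}
step 3: add edge 1-2 (w=5); MST = {0-3(w=2) 1-2(w=5) 3-8(w=4)}
step 4: add edge 1-6 (w=5); MST = {0-3(w=2) 1-2(w=5) 1-6(w=5) 3-8(w=4)}
step 5: add edge 2-8 (w=6); MST = {0-3(w=2) 1-2(w=5) 1-6(w=5) 2-8(w=6) 3-8(w=4)}
step 6: add edge 4-6 (w=6); MST = {0-3(w=2) 1-2(w=5) 1-6(w=5) 2-8(w=6) 3-8(w=4) 4-6(w=6)}
step 7: add edge 5-8 (w=6); MST = {0-3(w=2) 1-2(w=5) 1-6(w=5) 2-8(w=6) 3-8(w=4) 4-6(w=6) 5-8(w=6)}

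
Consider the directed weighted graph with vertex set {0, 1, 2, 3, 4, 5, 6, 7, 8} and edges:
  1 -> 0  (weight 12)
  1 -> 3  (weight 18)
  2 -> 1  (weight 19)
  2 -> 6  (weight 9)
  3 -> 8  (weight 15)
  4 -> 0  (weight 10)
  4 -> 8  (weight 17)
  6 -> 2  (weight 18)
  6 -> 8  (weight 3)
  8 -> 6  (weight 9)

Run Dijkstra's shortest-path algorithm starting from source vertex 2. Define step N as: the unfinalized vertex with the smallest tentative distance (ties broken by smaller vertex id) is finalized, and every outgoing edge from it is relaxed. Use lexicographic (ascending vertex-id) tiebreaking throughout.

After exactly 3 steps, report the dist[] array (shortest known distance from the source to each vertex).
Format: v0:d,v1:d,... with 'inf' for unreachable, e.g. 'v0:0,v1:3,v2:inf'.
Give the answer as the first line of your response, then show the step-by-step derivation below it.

v0:inf,v1:19,v2:0,v3:inf,v4:inf,v5:inf,v6:9,v7:inf,v8:12

step 1: dist = v0:inf,v1:19,v2:0,v3:inf,v4:inf,v5:inf,v6:9,v7:inf,v8:inf
step 2: dist = v0:inf,v1:19,v2:0,v3:inf,v4:inf,v5:inf,v6:9,v7:inf,v8:12
step 3: dist = v0:inf,v1:19,v2:0,v3:inf,v4:inf,v5:inf,v6:9,v7:inf,v8:12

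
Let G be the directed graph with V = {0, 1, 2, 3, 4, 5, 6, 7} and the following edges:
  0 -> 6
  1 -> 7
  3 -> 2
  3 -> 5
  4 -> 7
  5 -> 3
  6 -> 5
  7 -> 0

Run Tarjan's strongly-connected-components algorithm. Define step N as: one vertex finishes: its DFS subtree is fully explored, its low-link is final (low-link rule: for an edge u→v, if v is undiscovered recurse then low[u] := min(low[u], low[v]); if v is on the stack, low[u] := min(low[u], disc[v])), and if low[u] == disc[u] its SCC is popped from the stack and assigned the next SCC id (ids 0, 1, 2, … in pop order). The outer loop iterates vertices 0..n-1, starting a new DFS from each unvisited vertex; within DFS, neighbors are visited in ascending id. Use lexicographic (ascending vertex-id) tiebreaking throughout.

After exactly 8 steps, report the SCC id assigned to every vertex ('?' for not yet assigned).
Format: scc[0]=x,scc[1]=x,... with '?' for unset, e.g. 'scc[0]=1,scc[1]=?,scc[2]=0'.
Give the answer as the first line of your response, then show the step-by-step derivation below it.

scc[0]=3,scc[1]=5,scc[2]=0,scc[3]=1,scc[4]=6,scc[5]=1,scc[6]=2,scc[7]=4

step 1: low=(low[0]=0,low[1]=?,low[2]=4,low[3]=3,low[4]=?,low[5]=2,low[6]=1,low[7]=?); scc=(scc[0]=?,scc[1]=?,scc[2]=0,scc[3]=?,scc[4]=?,scc[5]=?,scc[6]=?,scc[7]=?)
step 2: low=(low[0]=0,low[1]=?,low[2]=4,low[3]=2,low[4]=?,low[5]=2,low[6]=1,low[7]=?); scc=(scc[0]=?,scc[1]=?,scc[2]=0,scc[3]=?,scc[4]=?,scc[5]=?,scc[6]=?,scc[7]=?)
step 3: low=(low[0]=0,low[1]=?,low[2]=4,low[3]=2,low[4]=?,low[5]=2,low[6]=1,low[7]=?); scc=(scc[0]=?,scc[1]=?,scc[2]=0,scc[3]=1,scc[4]=?,scc[5]=1,scc[6]=?,scc[7]=?)
step 4: low=(low[0]=0,low[1]=?,low[2]=4,low[3]=2,low[4]=?,low[5]=2,low[6]=1,low[7]=?); scc=(scc[0]=?,scc[1]=?,scc[2]=0,scc[3]=1,scc[4]=?,scc[5]=1,scc[6]=2,scc[7]=?)
step 5: low=(low[0]=0,low[1]=?,low[2]=4,low[3]=2,low[4]=?,low[5]=2,low[6]=1,low[7]=?); scc=(scc[0]=3,scc[1]=?,scc[2]=0,scc[3]=1,scc[4]=?,scc[5]=1,scc[6]=2,scc[7]=?)
step 6: low=(low[0]=0,low[1]=5,low[2]=4,low[3]=2,low[4]=?,low[5]=2,low[6]=1,low[7]=6); scc=(scc[0]=3,scc[1]=?,scc[2]=0,scc[3]=1,scc[4]=?,scc[5]=1,scc[6]=2,scc[7]=4)
step 7: low=(low[0]=0,low[1]=5,low[2]=4,low[3]=2,low[4]=?,low[5]=2,low[6]=1,low[7]=6); scc=(scc[0]=3,scc[1]=5,scc[2]=0,scc[3]=1,scc[4]=?,scc[5]=1,scc[6]=2,scc[7]=4)
step 8: low=(low[0]=0,low[1]=5,low[2]=4,low[3]=2,low[4]=7,low[5]=2,low[6]=1,low[7]=6); scc=(scc[0]=3,scc[1]=5,scc[2]=0,scc[3]=1,scc[4]=6,scc[5]=1,scc[6]=2,scc[7]=4)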